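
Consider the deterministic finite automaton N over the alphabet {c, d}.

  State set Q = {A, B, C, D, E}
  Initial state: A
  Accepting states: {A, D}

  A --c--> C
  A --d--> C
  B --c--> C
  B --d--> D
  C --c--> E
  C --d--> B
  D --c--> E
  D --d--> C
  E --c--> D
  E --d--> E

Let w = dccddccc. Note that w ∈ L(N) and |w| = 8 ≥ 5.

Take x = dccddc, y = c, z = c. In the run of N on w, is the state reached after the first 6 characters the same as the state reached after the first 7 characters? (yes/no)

no

Run of N on the first 7 characters of w = d c c d d c c:
  step 0: A  (start)
  step 1: C  (read d: A→C)
  step 2: E  (read c: C→E)
  step 3: D  (read c: E→D)
  step 4: C  (read d: D→C)
  step 5: B  (read d: C→B)
  step 6: C  (read c: B→C)
  step 7: E  (read c: C→E)

After x (step 6): C. After xy (step 7): E.
They differ (C ≠ E), so y is not a cycle from the state after x; this split is not the one the pumping-lemma construction produces, and pumping y need not keep the string in L(N).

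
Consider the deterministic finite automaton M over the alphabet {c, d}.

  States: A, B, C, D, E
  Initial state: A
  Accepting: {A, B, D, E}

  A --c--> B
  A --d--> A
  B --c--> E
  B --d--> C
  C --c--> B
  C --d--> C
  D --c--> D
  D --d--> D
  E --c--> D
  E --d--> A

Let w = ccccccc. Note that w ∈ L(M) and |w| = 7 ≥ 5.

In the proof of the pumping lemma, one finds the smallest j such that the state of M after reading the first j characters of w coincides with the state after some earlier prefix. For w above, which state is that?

Run of M on w = c c c c c c c:
  step 0: A  (start)
  step 1: B  (read c: A→B)
  step 2: E  (read c: B→E)
  step 3: D  (read c: E→D)
  step 4: D  (read c: D→D)   ← first repeat (D seen earlier)
  step 5: D  (read c: D→D)
  step 6: D  (read c: D→D)
  step 7: D  (read c: D→D)

The earliest repeat is at step j = 4: M is in D, which it already visited at step i = 3.
The DFA has 5 states, so the proof of the pumping lemma guarantees a repeated state among the first 5+1 visited; the segment between the two visits is the pumpable y.

D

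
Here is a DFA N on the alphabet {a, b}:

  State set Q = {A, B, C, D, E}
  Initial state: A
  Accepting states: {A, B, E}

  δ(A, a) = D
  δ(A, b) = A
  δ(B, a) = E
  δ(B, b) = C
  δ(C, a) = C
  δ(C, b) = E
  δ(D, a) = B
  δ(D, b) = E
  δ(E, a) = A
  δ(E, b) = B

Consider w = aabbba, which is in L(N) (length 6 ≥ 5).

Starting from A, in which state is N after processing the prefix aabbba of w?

Run of N on the first 6 characters of w = a a b b b a:
  step 0: A  (start)
  step 1: D  (read a: A→D)
  step 2: B  (read a: D→B)
  step 3: C  (read b: B→C)
  step 4: E  (read b: C→E)
  step 5: B  (read b: E→B)
  step 6: E  (read a: B→E)

After reading 6 characters, N is in state E.
(This kind of state-tracing is the core of the pumping-lemma construction: with 5 states, pigeonhole forces a repeat within the first 5 steps.)

E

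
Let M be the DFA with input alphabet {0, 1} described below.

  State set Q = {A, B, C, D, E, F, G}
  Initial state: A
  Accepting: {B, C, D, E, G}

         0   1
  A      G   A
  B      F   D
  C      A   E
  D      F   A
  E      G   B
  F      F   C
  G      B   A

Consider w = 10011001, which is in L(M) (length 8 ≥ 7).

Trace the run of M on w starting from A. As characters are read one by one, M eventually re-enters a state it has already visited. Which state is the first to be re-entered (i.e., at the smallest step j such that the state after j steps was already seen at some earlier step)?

A

Run of M on w = 1 0 0 1 1 0 0 1:
  step 0: A  (start)
  step 1: A  (read 1: A→A)   ← first repeat (A seen earlier)
  step 2: G  (read 0: A→G)
  step 3: B  (read 0: G→B)
  step 4: D  (read 1: B→D)
  step 5: A  (read 1: D→A)
  step 6: G  (read 0: A→G)
  step 7: B  (read 0: G→B)
  step 8: D  (read 1: B→D)

The earliest repeat is at step j = 1: M is in A, which it already visited at step i = 0.
Pumping length from the standard proof: p = 7 (the number of states). The repeated state found above gives |xy| = j ≤ 7 and |y| = j − i ≥ 1.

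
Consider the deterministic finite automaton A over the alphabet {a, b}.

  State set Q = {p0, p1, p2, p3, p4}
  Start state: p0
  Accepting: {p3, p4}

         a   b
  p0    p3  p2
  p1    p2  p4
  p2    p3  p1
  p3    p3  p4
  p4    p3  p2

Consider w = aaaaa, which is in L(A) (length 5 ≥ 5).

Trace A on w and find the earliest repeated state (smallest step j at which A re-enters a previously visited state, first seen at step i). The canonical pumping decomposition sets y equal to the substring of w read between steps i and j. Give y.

a

Run of A on w = a a a a a:
  step 0: p0  (start)
  step 1: p3  (read a: p0→p3)
  step 2: p3  (read a: p3→p3)   ← first repeat (p3 seen earlier)
  step 3: p3  (read a: p3→p3)
  step 4: p3  (read a: p3→p3)
  step 5: p3  (read a: p3→p3)

So i = 1, j = 2, giving x = w[0:1] = a, y = w[1:2] = a, z = w[2:5] = aaa.
Check: |xy| = 2 ≤ 5 and |y| = 1 ≥ 1. Reading y takes A from p3 back to p3, so every xyⁱz is accepted.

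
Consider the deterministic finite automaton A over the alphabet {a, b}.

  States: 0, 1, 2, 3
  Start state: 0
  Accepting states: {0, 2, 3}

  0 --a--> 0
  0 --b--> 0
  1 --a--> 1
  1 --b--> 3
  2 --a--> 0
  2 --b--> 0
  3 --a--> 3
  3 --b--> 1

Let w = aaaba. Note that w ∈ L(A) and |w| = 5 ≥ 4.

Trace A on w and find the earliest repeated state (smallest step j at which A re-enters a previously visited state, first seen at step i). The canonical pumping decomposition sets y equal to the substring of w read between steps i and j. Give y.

a

State sequence: 0 -a-> 0 -a-> 0 -a-> 0 -b-> 0 -a-> 0
First repeat at step 1: 0 was already visited.

So i = 0, j = 1, giving x = w[0:0] = ε, y = w[0:1] = a, z = w[1:5] = aaba.
Check: |xy| = 1 ≤ 4 and |y| = 1 ≥ 1. Reading y takes A from 0 back to 0, so every xyⁱz is accepted.
With |Q| = 4, pigeonhole forces a state repeat no later than step 4; the substring read between the first and second visits to that state can be pumped.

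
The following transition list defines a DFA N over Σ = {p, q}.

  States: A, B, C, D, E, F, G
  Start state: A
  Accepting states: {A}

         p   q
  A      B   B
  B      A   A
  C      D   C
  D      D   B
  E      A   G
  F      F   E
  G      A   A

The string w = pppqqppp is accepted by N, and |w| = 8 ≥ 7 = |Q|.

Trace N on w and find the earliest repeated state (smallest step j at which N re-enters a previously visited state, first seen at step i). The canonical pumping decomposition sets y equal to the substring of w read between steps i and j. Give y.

pp

State sequence: A -p-> B -p-> A -p-> B -q-> A -q-> B -p-> A -p-> B -p-> A
First repeat at step 2: A was already visited.

So i = 0, j = 2, giving x = w[0:0] = ε, y = w[0:2] = pp, z = w[2:8] = pqqppp.
Check: |xy| = 2 ≤ 7 and |y| = 2 ≥ 1. Reading y takes N from A back to A, so every xyⁱz is accepted.
Pumping length from the standard proof: p = 7 (the number of states). The repeated state found above gives |xy| = j ≤ 7 and |y| = j − i ≥ 1.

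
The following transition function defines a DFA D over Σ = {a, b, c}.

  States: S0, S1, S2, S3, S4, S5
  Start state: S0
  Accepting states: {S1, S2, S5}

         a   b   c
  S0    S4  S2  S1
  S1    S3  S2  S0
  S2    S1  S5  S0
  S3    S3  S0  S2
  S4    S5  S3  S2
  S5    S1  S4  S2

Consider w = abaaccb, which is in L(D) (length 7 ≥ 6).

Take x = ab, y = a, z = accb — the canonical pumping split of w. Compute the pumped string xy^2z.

abaaaccb

xy^2z = ab·a·a·accb = abaaaccb.
Reading y = a takes D from S3 back to S3, so after x·y·y the machine is still in S3, and z then leads to the accepting state S2. Hence abaaaccb ∈ L(D).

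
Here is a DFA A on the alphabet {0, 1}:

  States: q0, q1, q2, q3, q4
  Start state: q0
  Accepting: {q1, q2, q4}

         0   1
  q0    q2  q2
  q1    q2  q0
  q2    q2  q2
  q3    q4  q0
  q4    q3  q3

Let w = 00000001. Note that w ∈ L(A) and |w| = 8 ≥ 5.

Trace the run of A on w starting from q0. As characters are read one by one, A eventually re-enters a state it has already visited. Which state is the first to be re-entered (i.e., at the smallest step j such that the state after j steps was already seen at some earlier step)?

Run of A on w = 0 0 0 0 0 0 0 1:
  step 0: q0  (start)
  step 1: q2  (read 0: q0→q2)
  step 2: q2  (read 0: q2→q2)   ← first repeat (q2 seen earlier)
  step 3: q2  (read 0: q2→q2)
  step 4: q2  (read 0: q2→q2)
  step 5: q2  (read 0: q2→q2)
  step 6: q2  (read 0: q2→q2)
  step 7: q2  (read 0: q2→q2)
  step 8: q2  (read 1: q2→q2)

The earliest repeat is at step j = 2: A is in q2, which it already visited at step i = 1.
With |Q| = 5, pigeonhole forces a state repeat no later than step 5; the substring read between the first and second visits to that state can be pumped.

q2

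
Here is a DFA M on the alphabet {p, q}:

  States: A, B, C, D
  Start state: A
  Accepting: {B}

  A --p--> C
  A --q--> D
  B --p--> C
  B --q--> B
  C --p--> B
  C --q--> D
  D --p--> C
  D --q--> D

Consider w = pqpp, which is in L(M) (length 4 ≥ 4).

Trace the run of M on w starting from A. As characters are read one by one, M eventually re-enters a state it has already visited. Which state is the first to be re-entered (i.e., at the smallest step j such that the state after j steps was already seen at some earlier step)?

C

State sequence: A -p-> C -q-> D -p-> C -p-> B
First repeat at step 3: C was already visited.

The earliest repeat is at step j = 3: M is in C, which it already visited at step i = 1.
Pumping length from the standard proof: p = 4 (the number of states). The repeated state found above gives |xy| = j ≤ 4 and |y| = j − i ≥ 1.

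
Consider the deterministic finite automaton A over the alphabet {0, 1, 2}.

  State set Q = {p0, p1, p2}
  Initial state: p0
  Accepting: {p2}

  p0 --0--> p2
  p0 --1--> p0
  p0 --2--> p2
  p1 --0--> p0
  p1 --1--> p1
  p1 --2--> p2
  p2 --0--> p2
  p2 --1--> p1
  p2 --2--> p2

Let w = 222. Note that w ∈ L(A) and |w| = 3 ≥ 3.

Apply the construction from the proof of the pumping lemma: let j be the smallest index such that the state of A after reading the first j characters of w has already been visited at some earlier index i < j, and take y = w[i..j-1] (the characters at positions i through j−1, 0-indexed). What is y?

2

State sequence: p0 -2-> p2 -2-> p2 -2-> p2
First repeat at step 2: p2 was already visited.

So i = 1, j = 2, giving x = w[0:1] = 2, y = w[1:2] = 2, z = w[2:3] = 2.
Check: |xy| = 2 ≤ 3 and |y| = 1 ≥ 1. Reading y takes A from p2 back to p2, so every xyⁱz is accepted.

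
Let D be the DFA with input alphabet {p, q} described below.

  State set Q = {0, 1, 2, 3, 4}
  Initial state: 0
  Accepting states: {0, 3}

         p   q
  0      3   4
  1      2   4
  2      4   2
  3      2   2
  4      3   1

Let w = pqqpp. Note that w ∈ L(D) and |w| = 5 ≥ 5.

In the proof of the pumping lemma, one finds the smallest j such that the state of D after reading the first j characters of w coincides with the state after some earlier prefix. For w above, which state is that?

2

State sequence: 0 -p-> 3 -q-> 2 -q-> 2 -p-> 4 -p-> 3
First repeat at step 3: 2 was already visited.

The earliest repeat is at step j = 3: D is in 2, which it already visited at step i = 2.
Pumping length from the standard proof: p = 5 (the number of states). The repeated state found above gives |xy| = j ≤ 5 and |y| = j − i ≥ 1.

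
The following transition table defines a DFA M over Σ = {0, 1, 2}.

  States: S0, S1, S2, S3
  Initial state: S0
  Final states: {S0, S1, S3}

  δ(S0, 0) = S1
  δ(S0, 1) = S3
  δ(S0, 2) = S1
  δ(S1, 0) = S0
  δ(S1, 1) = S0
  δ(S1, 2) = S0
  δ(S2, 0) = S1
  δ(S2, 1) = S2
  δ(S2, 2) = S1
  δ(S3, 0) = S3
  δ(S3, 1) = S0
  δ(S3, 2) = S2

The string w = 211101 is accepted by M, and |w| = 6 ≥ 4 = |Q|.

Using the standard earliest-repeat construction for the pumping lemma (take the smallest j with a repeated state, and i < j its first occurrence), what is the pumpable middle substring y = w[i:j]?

21

Run of M on w = 2 1 1 1 0 1:
  step 0: S0  (start)
  step 1: S1  (read 2: S0→S1)
  step 2: S0  (read 1: S1→S0)   ← first repeat (S0 seen earlier)
  step 3: S3  (read 1: S0→S3)
  step 4: S0  (read 1: S3→S0)
  step 5: S1  (read 0: S0→S1)
  step 6: S0  (read 1: S1→S0)

So i = 0, j = 2, giving x = w[0:0] = ε, y = w[0:2] = 21, z = w[2:6] = 1101.
Check: |xy| = 2 ≤ 4 and |y| = 2 ≥ 1. Reading y takes M from S0 back to S0, so every xyⁱz is accepted.
Since M has 4 states, any run of length ≥ 4 visits 4+1 states, so by pigeonhole some state repeats within the first 4 steps — that repeat gives the pumpable loop.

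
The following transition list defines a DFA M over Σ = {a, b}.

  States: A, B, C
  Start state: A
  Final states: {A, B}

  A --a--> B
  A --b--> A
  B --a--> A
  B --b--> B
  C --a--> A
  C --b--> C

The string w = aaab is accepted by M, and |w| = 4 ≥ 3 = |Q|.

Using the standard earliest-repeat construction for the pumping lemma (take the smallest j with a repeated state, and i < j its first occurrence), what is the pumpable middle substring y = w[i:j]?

State sequence: A -a-> B -a-> A -a-> B -b-> B
First repeat at step 2: A was already visited.

So i = 0, j = 2, giving x = w[0:0] = ε, y = w[0:2] = aa, z = w[2:4] = ab.
Check: |xy| = 2 ≤ 3 and |y| = 2 ≥ 1. Reading y takes M from A back to A, so every xyⁱz is accepted.
The DFA has 3 states, so the proof of the pumping lemma guarantees a repeated state among the first 3+1 visited; the segment between the two visits is the pumpable y.

aa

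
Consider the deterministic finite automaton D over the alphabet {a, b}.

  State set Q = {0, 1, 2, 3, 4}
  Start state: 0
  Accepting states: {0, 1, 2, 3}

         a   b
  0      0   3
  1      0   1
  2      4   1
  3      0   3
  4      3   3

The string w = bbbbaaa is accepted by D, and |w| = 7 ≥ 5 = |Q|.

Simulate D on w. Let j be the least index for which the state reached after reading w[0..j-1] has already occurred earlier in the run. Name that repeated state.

3

State sequence: 0 -b-> 3 -b-> 3 -b-> 3 -b-> 3 -a-> 0 -a-> 0 -a-> 0
First repeat at step 2: 3 was already visited.

The earliest repeat is at step j = 2: D is in 3, which it already visited at step i = 1.
The DFA has 5 states, so the proof of the pumping lemma guarantees a repeated state among the first 5+1 visited; the segment between the two visits is the pumpable y.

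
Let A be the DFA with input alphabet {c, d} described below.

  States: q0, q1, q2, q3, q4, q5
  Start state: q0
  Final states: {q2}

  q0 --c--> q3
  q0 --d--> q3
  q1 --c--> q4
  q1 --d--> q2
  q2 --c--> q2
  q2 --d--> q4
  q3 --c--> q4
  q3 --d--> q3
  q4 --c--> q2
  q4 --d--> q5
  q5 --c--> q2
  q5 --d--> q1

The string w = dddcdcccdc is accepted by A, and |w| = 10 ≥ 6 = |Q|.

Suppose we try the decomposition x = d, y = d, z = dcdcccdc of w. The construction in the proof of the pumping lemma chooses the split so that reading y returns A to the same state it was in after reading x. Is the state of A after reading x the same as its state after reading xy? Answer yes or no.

yes

Run of A on the first 2 characters of w = d d:
  step 0: q0  (start)
  step 1: q3  (read d: q0→q3)
  step 2: q3  (read d: q3→q3)

After x (step 1): q3. After xy (step 2): q3.
They match, so y = d drives A around a cycle from q3 back to itself; pumping y any number of times keeps A in q3 before reading z, and xyⁱz ∈ L(A) for every i ≥ 0.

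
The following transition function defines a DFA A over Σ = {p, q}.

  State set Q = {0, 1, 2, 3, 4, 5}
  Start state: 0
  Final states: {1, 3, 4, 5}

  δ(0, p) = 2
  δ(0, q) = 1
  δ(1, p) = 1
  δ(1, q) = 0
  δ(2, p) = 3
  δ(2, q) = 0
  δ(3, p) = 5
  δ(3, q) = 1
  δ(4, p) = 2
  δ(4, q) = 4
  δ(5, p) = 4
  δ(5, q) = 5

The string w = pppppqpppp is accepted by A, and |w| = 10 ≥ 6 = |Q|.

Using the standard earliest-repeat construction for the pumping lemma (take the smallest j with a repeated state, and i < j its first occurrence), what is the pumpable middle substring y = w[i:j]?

Run of A on w = p p p p p q p p p p:
  step 0: 0  (start)
  step 1: 2  (read p: 0→2)
  step 2: 3  (read p: 2→3)
  step 3: 5  (read p: 3→5)
  step 4: 4  (read p: 5→4)
  step 5: 2  (read p: 4→2)   ← first repeat (2 seen earlier)
  step 6: 0  (read q: 2→0)
  step 7: 2  (read p: 0→2)
  step 8: 3  (read p: 2→3)
  step 9: 5  (read p: 3→5)
  step 10: 4  (read p: 5→4)

So i = 1, j = 5, giving x = w[0:1] = p, y = w[1:5] = pppp, z = w[5:10] = qpppp.
Check: |xy| = 5 ≤ 6 and |y| = 4 ≥ 1. Reading y takes A from 2 back to 2, so every xyⁱz is accepted.

pppp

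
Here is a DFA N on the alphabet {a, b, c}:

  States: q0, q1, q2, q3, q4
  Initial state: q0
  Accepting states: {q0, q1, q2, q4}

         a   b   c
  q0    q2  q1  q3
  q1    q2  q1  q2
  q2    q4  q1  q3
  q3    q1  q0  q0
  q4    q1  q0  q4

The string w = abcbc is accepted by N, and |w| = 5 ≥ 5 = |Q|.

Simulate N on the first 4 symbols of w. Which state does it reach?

State sequence: q0 -a-> q2 -b-> q1 -c-> q2 -b-> q1

After reading 4 characters, N is in state q1.
(This kind of state-tracing is the core of the pumping-lemma construction: with 5 states, pigeonhole forces a repeat within the first 5 steps.)

q1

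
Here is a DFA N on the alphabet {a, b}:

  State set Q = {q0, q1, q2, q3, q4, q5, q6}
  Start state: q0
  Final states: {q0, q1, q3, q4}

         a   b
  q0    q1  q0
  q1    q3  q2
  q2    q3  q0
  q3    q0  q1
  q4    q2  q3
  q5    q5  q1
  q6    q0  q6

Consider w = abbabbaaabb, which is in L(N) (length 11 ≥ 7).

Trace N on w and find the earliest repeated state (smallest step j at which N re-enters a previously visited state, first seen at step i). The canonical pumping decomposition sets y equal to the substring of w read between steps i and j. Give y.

abb

Run of N on w = a b b a b b a a a b b:
  step 0: q0  (start)
  step 1: q1  (read a: q0→q1)
  step 2: q2  (read b: q1→q2)
  step 3: q0  (read b: q2→q0)   ← first repeat (q0 seen earlier)
  step 4: q1  (read a: q0→q1)
  step 5: q2  (read b: q1→q2)
  step 6: q0  (read b: q2→q0)
  step 7: q1  (read a: q0→q1)
  step 8: q3  (read a: q1→q3)
  step 9: q0  (read a: q3→q0)
  step 10: q0  (read b: q0→q0)
  step 11: q0  (read b: q0→q0)

So i = 0, j = 3, giving x = w[0:0] = ε, y = w[0:3] = abb, z = w[3:11] = abbaaabb.
Check: |xy| = 3 ≤ 7 and |y| = 3 ≥ 1. Reading y takes N from q0 back to q0, so every xyⁱz is accepted.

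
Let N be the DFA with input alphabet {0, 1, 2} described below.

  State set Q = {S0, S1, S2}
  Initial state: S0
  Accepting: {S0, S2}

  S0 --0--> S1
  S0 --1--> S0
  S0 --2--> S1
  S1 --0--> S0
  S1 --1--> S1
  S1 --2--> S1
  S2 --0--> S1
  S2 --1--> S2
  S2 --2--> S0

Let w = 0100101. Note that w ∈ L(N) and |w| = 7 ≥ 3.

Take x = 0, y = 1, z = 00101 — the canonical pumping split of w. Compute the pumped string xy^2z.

01100101

xy^2z = 0·1·1·00101 = 01100101.
Reading y = 1 takes N from S1 back to S1, so after x·y·y the machine is still in S1, and z then leads to the accepting state S0. Hence 01100101 ∈ L(N).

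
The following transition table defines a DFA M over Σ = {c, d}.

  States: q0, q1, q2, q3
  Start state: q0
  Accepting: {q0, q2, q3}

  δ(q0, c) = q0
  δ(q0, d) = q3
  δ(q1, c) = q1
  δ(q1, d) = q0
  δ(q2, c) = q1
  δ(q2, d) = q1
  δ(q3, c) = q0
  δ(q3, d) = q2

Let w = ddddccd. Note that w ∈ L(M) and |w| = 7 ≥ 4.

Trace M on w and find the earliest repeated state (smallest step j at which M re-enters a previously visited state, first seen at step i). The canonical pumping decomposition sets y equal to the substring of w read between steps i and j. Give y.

Run of M on w = d d d d c c d:
  step 0: q0  (start)
  step 1: q3  (read d: q0→q3)
  step 2: q2  (read d: q3→q2)
  step 3: q1  (read d: q2→q1)
  step 4: q0  (read d: q1→q0)   ← first repeat (q0 seen earlier)
  step 5: q0  (read c: q0→q0)
  step 6: q0  (read c: q0→q0)
  step 7: q3  (read d: q0→q3)

So i = 0, j = 4, giving x = w[0:0] = ε, y = w[0:4] = dddd, z = w[4:7] = ccd.
Check: |xy| = 4 ≤ 4 and |y| = 4 ≥ 1. Reading y takes M from q0 back to q0, so every xyⁱz is accepted.

dddd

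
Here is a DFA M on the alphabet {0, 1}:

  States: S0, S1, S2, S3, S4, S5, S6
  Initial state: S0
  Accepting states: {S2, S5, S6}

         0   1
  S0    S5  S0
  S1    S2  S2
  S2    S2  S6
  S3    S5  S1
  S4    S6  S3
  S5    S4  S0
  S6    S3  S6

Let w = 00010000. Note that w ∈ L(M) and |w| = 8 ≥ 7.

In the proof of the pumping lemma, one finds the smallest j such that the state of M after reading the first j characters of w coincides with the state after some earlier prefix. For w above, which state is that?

S6

Run of M on w = 0 0 0 1 0 0 0 0:
  step 0: S0  (start)
  step 1: S5  (read 0: S0→S5)
  step 2: S4  (read 0: S5→S4)
  step 3: S6  (read 0: S4→S6)
  step 4: S6  (read 1: S6→S6)   ← first repeat (S6 seen earlier)
  step 5: S3  (read 0: S6→S3)
  step 6: S5  (read 0: S3→S5)
  step 7: S4  (read 0: S5→S4)
  step 8: S6  (read 0: S4→S6)

The earliest repeat is at step j = 4: M is in S6, which it already visited at step i = 3.
With |Q| = 7, pigeonhole forces a state repeat no later than step 7; the substring read between the first and second visits to that state can be pumped.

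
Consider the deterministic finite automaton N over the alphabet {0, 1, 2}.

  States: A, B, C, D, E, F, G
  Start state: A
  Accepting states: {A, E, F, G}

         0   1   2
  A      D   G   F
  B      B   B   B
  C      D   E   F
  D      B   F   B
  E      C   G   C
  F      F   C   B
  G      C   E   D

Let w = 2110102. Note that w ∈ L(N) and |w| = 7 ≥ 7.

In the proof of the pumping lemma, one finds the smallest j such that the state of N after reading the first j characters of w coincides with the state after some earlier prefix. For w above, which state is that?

State sequence: A -2-> F -1-> C -1-> E -0-> C -1-> E -0-> C -2-> F
First repeat at step 4: C was already visited.

The earliest repeat is at step j = 4: N is in C, which it already visited at step i = 2.
Pumping length from the standard proof: p = 7 (the number of states). The repeated state found above gives |xy| = j ≤ 7 and |y| = j − i ≥ 1.

C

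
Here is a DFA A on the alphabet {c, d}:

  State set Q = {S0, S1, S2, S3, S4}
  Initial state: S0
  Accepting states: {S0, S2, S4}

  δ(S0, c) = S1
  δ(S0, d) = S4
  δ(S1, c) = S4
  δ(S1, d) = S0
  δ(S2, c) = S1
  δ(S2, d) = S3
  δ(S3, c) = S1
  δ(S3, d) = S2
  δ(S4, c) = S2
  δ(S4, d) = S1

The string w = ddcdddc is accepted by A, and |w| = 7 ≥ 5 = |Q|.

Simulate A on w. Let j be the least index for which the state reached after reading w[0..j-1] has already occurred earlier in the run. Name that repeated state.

Run of A on w = d d c d d d c:
  step 0: S0  (start)
  step 1: S4  (read d: S0→S4)
  step 2: S1  (read d: S4→S1)
  step 3: S4  (read c: S1→S4)   ← first repeat (S4 seen earlier)
  step 4: S1  (read d: S4→S1)
  step 5: S0  (read d: S1→S0)
  step 6: S4  (read d: S0→S4)
  step 7: S2  (read c: S4→S2)

The earliest repeat is at step j = 3: A is in S4, which it already visited at step i = 1.
Pumping length from the standard proof: p = 5 (the number of states). The repeated state found above gives |xy| = j ≤ 5 and |y| = j − i ≥ 1.

S4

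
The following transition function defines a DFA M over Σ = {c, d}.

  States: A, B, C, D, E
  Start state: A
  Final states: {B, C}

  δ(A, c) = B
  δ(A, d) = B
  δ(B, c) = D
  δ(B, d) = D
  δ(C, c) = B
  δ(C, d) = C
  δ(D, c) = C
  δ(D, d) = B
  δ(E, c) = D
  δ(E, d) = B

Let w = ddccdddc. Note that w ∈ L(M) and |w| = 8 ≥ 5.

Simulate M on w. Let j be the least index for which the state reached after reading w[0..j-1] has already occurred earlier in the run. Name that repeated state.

B

Run of M on w = d d c c d d d c:
  step 0: A  (start)
  step 1: B  (read d: A→B)
  step 2: D  (read d: B→D)
  step 3: C  (read c: D→C)
  step 4: B  (read c: C→B)   ← first repeat (B seen earlier)
  step 5: D  (read d: B→D)
  step 6: B  (read d: D→B)
  step 7: D  (read d: B→D)
  step 8: C  (read c: D→C)

The earliest repeat is at step j = 4: M is in B, which it already visited at step i = 1.
Since M has 5 states, any run of length ≥ 5 visits 5+1 states, so by pigeonhole some state repeats within the first 5 steps — that repeat gives the pumpable loop.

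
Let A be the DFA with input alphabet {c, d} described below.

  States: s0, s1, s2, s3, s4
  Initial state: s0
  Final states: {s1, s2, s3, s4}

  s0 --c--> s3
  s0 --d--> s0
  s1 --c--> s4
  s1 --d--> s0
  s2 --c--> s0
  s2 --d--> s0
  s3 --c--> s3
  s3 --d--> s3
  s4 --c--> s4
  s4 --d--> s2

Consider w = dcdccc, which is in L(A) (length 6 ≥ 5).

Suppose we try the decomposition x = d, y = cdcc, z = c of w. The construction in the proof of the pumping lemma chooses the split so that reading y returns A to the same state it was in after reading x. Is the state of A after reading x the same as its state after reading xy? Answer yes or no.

no

State sequence: s0 -d-> s0 -c-> s3 -d-> s3 -c-> s3 -c-> s3

After x (step 1): s0. After xy (step 5): s3.
They differ (s0 ≠ s3), so y is not a cycle from the state after x; this split is not the one the pumping-lemma construction produces, and pumping y need not keep the string in L(A).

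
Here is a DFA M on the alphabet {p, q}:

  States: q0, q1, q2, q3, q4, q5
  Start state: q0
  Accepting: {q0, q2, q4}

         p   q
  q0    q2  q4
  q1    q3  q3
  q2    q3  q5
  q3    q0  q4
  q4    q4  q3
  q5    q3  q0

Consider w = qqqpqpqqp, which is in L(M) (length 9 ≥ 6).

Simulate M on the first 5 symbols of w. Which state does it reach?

Run of M on the first 5 characters of w = q q q p q:
  step 0: q0  (start)
  step 1: q4  (read q: q0→q4)
  step 2: q3  (read q: q4→q3)
  step 3: q4  (read q: q3→q4)
  step 4: q4  (read p: q4→q4)
  step 5: q3  (read q: q4→q3)

After reading 5 characters, M is in state q3.
(This kind of state-tracing is the core of the pumping-lemma construction: with 6 states, pigeonhole forces a repeat within the first 6 steps.)

q3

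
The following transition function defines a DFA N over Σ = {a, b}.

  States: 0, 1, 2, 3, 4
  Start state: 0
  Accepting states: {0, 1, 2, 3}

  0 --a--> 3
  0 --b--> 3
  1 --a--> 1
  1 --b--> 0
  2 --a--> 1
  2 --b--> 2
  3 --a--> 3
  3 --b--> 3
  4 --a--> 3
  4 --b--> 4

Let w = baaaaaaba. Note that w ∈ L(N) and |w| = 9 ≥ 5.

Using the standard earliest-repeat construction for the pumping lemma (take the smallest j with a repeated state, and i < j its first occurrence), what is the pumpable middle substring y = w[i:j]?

Run of N on w = b a a a a a a b a:
  step 0: 0  (start)
  step 1: 3  (read b: 0→3)
  step 2: 3  (read a: 3→3)   ← first repeat (3 seen earlier)
  step 3: 3  (read a: 3→3)
  step 4: 3  (read a: 3→3)
  step 5: 3  (read a: 3→3)
  step 6: 3  (read a: 3→3)
  step 7: 3  (read a: 3→3)
  step 8: 3  (read b: 3→3)
  step 9: 3  (read a: 3→3)

So i = 1, j = 2, giving x = w[0:1] = b, y = w[1:2] = a, z = w[2:9] = aaaaaba.
Check: |xy| = 2 ≤ 5 and |y| = 1 ≥ 1. Reading y takes N from 3 back to 3, so every xyⁱz is accepted.

a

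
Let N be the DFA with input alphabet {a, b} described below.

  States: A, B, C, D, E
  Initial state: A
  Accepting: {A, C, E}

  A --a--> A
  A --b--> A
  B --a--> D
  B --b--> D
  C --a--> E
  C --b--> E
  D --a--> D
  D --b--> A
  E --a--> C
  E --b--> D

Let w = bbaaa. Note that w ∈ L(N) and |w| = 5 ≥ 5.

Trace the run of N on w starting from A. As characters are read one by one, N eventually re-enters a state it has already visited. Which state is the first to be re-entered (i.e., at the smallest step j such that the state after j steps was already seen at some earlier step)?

A

State sequence: A -b-> A -b-> A -a-> A -a-> A -a-> A
First repeat at step 1: A was already visited.

The earliest repeat is at step j = 1: N is in A, which it already visited at step i = 0.
Pumping length from the standard proof: p = 5 (the number of states). The repeated state found above gives |xy| = j ≤ 5 and |y| = j − i ≥ 1.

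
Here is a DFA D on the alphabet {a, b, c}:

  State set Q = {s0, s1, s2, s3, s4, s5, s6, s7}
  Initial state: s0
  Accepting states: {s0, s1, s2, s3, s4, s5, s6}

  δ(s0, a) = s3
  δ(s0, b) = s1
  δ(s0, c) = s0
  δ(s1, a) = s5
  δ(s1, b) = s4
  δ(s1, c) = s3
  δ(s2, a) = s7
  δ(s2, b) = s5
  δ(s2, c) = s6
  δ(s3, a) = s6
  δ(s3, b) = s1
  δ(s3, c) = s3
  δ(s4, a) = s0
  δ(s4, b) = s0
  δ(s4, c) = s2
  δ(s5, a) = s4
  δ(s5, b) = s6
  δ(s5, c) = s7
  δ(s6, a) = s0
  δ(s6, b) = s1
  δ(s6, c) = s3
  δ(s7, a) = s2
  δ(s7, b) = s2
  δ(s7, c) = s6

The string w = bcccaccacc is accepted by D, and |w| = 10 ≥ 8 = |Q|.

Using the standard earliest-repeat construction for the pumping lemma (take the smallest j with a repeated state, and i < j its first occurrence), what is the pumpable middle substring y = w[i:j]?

c

Run of D on w = b c c c a c c a c c:
  step 0: s0  (start)
  step 1: s1  (read b: s0→s1)
  step 2: s3  (read c: s1→s3)
  step 3: s3  (read c: s3→s3)   ← first repeat (s3 seen earlier)
  step 4: s3  (read c: s3→s3)
  step 5: s6  (read a: s3→s6)
  step 6: s3  (read c: s6→s3)
  step 7: s3  (read c: s3→s3)
  step 8: s6  (read a: s3→s6)
  step 9: s3  (read c: s6→s3)
  step 10: s3  (read c: s3→s3)

So i = 2, j = 3, giving x = w[0:2] = bc, y = w[2:3] = c, z = w[3:10] = caccacc.
Check: |xy| = 3 ≤ 8 and |y| = 1 ≥ 1. Reading y takes D from s3 back to s3, so every xyⁱz is accepted.
With |Q| = 8, pigeonhole forces a state repeat no later than step 8; the substring read between the first and second visits to that state can be pumped.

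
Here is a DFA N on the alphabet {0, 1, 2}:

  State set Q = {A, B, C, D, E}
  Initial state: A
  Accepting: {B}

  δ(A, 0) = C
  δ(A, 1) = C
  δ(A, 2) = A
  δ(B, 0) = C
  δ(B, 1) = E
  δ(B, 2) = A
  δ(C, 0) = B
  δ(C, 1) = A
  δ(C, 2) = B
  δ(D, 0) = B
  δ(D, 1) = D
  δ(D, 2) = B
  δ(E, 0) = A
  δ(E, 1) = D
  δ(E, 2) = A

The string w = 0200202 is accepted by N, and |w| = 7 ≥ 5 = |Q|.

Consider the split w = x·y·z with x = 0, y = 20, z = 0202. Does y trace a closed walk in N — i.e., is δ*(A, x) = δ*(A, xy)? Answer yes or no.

yes

State sequence: A -0-> C -2-> B -0-> C

After x (step 1): C. After xy (step 3): C.
They match, so y = 20 drives N around a cycle from C back to itself; pumping y any number of times keeps N in C before reading z, and xyⁱz ∈ L(N) for every i ≥ 0.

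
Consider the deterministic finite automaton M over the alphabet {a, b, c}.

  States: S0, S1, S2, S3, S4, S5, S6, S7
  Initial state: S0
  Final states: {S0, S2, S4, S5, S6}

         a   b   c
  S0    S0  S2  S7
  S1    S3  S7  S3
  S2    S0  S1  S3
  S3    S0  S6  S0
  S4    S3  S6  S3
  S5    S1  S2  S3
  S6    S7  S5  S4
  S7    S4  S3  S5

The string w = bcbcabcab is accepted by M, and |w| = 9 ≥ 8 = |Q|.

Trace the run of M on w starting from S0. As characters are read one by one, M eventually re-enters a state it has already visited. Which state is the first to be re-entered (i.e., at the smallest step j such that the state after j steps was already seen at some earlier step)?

S3

Run of M on w = b c b c a b c a b:
  step 0: S0  (start)
  step 1: S2  (read b: S0→S2)
  step 2: S3  (read c: S2→S3)
  step 3: S6  (read b: S3→S6)
  step 4: S4  (read c: S6→S4)
  step 5: S3  (read a: S4→S3)   ← first repeat (S3 seen earlier)
  step 6: S6  (read b: S3→S6)
  step 7: S4  (read c: S6→S4)
  step 8: S3  (read a: S4→S3)
  step 9: S6  (read b: S3→S6)

The earliest repeat is at step j = 5: M is in S3, which it already visited at step i = 2.
With |Q| = 8, pigeonhole forces a state repeat no later than step 8; the substring read between the first and second visits to that state can be pumped.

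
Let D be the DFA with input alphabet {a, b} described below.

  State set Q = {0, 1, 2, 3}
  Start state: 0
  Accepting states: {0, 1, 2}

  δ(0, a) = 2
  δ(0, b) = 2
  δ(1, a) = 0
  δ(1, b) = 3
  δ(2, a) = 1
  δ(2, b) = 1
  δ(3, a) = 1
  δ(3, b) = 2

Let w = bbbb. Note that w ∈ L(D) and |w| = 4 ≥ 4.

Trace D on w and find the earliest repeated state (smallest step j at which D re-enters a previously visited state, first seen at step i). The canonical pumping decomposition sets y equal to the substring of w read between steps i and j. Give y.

bbb

State sequence: 0 -b-> 2 -b-> 1 -b-> 3 -b-> 2
First repeat at step 4: 2 was already visited.

So i = 1, j = 4, giving x = w[0:1] = b, y = w[1:4] = bbb, z = w[4:4] = ε.
Check: |xy| = 4 ≤ 4 and |y| = 3 ≥ 1. Reading y takes D from 2 back to 2, so every xyⁱz is accepted.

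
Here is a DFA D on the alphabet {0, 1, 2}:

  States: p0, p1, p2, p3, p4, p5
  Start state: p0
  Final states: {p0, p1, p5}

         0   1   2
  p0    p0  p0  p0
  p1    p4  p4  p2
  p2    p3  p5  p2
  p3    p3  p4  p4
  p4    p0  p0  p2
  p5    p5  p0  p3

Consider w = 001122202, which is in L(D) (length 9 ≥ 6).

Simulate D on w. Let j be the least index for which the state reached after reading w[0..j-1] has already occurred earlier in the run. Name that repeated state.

Run of D on w = 0 0 1 1 2 2 2 0 2:
  step 0: p0  (start)
  step 1: p0  (read 0: p0→p0)   ← first repeat (p0 seen earlier)
  step 2: p0  (read 0: p0→p0)
  step 3: p0  (read 1: p0→p0)
  step 4: p0  (read 1: p0→p0)
  step 5: p0  (read 2: p0→p0)
  step 6: p0  (read 2: p0→p0)
  step 7: p0  (read 2: p0→p0)
  step 8: p0  (read 0: p0→p0)
  step 9: p0  (read 2: p0→p0)

The earliest repeat is at step j = 1: D is in p0, which it already visited at step i = 0.

p0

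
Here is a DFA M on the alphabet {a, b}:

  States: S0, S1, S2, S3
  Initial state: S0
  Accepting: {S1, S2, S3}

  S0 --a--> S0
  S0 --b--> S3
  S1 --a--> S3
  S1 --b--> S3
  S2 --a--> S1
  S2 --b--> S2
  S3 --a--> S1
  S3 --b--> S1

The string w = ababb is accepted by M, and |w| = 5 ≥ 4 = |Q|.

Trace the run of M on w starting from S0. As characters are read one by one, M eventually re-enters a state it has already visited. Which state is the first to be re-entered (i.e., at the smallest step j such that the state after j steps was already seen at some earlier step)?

Run of M on w = a b a b b:
  step 0: S0  (start)
  step 1: S0  (read a: S0→S0)   ← first repeat (S0 seen earlier)
  step 2: S3  (read b: S0→S3)
  step 3: S1  (read a: S3→S1)
  step 4: S3  (read b: S1→S3)
  step 5: S1  (read b: S3→S1)

The earliest repeat is at step j = 1: M is in S0, which it already visited at step i = 0.
Pumping length from the standard proof: p = 4 (the number of states). The repeated state found above gives |xy| = j ≤ 4 and |y| = j − i ≥ 1.

S0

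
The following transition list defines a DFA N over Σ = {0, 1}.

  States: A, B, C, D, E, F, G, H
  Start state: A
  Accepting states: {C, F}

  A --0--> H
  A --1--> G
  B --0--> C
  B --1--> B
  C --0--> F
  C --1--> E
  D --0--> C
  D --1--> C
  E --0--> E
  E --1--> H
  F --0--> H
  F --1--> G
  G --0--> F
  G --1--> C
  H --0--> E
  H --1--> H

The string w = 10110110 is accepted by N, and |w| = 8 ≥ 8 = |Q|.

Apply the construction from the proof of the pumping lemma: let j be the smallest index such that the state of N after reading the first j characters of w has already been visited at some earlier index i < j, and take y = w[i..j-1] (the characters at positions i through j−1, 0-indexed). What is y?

Run of N on w = 1 0 1 1 0 1 1 0:
  step 0: A  (start)
  step 1: G  (read 1: A→G)
  step 2: F  (read 0: G→F)
  step 3: G  (read 1: F→G)   ← first repeat (G seen earlier)
  step 4: C  (read 1: G→C)
  step 5: F  (read 0: C→F)
  step 6: G  (read 1: F→G)
  step 7: C  (read 1: G→C)
  step 8: F  (read 0: C→F)

So i = 1, j = 3, giving x = w[0:1] = 1, y = w[1:3] = 01, z = w[3:8] = 10110.
Check: |xy| = 3 ≤ 8 and |y| = 2 ≥ 1. Reading y takes N from G back to G, so every xyⁱz is accepted.
Pumping length from the standard proof: p = 8 (the number of states). The repeated state found above gives |xy| = j ≤ 8 and |y| = j − i ≥ 1.

01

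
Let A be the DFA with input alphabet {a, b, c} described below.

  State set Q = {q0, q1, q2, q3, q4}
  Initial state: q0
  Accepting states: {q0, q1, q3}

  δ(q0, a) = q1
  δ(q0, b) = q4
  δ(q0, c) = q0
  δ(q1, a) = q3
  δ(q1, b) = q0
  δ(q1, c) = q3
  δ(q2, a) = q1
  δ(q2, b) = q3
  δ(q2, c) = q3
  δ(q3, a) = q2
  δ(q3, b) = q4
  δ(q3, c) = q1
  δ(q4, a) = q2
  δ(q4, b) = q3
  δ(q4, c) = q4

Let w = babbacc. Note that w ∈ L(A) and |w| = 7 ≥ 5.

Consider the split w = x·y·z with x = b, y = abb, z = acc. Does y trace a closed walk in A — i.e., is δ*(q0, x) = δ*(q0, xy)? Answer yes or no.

State sequence: q0 -b-> q4 -a-> q2 -b-> q3 -b-> q4

After x (step 1): q4. After xy (step 4): q4.
They match, so y = abb drives A around a cycle from q4 back to itself; pumping y any number of times keeps A in q4 before reading z, and xyⁱz ∈ L(A) for every i ≥ 0.

yes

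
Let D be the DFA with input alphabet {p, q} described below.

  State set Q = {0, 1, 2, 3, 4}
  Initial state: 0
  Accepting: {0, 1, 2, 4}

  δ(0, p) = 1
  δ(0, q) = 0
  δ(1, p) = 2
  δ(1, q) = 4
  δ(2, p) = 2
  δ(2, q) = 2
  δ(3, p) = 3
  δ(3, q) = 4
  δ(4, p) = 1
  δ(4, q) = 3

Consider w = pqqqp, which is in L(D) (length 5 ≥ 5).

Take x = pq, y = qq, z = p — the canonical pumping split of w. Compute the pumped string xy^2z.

xy^2z = pq·qq·qq·p = pqqqqqp.
Reading y = qq takes D from 4 back to 4, so after x·y·y the machine is still in 4, and z then leads to the accepting state 1. Hence pqqqqqp ∈ L(D).

pqqqqqp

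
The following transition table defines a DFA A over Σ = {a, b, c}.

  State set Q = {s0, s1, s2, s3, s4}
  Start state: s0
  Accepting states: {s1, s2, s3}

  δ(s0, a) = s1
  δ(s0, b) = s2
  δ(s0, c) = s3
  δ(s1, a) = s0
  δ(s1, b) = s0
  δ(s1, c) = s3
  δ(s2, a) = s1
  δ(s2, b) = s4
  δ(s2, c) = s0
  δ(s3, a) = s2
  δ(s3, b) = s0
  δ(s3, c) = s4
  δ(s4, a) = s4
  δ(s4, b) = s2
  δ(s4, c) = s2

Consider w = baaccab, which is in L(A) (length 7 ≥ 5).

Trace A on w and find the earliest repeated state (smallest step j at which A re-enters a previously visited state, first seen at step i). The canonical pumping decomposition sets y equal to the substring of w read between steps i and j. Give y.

Run of A on w = b a a c c a b:
  step 0: s0  (start)
  step 1: s2  (read b: s0→s2)
  step 2: s1  (read a: s2→s1)
  step 3: s0  (read a: s1→s0)   ← first repeat (s0 seen earlier)
  step 4: s3  (read c: s0→s3)
  step 5: s4  (read c: s3→s4)
  step 6: s4  (read a: s4→s4)
  step 7: s2  (read b: s4→s2)

So i = 0, j = 3, giving x = w[0:0] = ε, y = w[0:3] = baa, z = w[3:7] = ccab.
Check: |xy| = 3 ≤ 5 and |y| = 3 ≥ 1. Reading y takes A from s0 back to s0, so every xyⁱz is accepted.

baa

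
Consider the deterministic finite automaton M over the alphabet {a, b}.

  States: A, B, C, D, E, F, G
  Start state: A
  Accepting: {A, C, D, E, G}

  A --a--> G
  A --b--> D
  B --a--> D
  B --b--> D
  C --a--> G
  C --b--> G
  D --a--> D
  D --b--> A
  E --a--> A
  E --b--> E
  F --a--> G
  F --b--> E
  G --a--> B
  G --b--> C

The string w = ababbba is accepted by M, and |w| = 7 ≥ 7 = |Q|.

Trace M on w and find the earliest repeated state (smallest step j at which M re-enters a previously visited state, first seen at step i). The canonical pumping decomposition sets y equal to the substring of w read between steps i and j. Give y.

ba

Run of M on w = a b a b b b a:
  step 0: A  (start)
  step 1: G  (read a: A→G)
  step 2: C  (read b: G→C)
  step 3: G  (read a: C→G)   ← first repeat (G seen earlier)
  step 4: C  (read b: G→C)
  step 5: G  (read b: C→G)
  step 6: C  (read b: G→C)
  step 7: G  (read a: C→G)

So i = 1, j = 3, giving x = w[0:1] = a, y = w[1:3] = ba, z = w[3:7] = bbba.
Check: |xy| = 3 ≤ 7 and |y| = 2 ≥ 1. Reading y takes M from G back to G, so every xyⁱz is accepted.
Pumping length from the standard proof: p = 7 (the number of states). The repeated state found above gives |xy| = j ≤ 7 and |y| = j − i ≥ 1.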